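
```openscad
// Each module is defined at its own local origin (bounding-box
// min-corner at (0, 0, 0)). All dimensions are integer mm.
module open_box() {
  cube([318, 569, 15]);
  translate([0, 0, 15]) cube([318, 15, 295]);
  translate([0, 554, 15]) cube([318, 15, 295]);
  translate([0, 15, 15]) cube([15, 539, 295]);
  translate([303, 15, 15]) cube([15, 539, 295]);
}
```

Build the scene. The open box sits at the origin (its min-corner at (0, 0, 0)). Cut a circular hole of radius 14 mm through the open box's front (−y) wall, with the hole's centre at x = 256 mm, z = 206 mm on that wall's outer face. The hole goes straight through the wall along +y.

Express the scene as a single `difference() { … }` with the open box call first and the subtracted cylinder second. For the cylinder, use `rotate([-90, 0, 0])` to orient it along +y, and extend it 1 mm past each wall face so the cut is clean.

difference() {
  open_box();
  translate([256, -1, 206]) rotate([-90, 0, 0]) cylinder(h = 17, r = 14);
}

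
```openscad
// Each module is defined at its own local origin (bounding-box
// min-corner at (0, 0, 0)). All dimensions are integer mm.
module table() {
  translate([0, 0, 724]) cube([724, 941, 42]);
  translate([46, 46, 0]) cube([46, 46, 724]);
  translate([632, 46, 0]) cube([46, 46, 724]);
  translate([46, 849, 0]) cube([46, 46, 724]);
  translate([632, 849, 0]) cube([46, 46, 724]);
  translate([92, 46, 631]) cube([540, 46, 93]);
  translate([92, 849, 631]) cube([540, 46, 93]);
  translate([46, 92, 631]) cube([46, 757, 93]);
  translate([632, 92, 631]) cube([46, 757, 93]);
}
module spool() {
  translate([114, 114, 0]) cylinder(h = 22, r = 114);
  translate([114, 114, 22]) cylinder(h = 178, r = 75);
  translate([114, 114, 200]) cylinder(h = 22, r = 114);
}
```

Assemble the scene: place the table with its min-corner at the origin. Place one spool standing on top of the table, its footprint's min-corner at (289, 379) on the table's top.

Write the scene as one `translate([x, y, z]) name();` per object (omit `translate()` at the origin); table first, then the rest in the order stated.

table();
translate([289, 379, 766]) spool();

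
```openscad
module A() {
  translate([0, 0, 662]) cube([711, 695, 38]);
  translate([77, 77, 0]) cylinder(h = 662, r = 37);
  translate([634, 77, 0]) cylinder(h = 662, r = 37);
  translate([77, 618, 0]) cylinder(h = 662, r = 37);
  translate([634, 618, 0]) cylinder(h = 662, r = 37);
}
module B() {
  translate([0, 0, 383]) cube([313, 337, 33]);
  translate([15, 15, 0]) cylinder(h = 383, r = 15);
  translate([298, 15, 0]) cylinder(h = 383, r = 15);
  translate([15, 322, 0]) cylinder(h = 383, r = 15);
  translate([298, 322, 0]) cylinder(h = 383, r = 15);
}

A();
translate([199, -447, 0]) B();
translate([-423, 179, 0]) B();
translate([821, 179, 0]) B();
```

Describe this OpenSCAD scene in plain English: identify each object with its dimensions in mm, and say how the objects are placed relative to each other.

A is a table with a 711×695 mm rectangular top, 38 mm thick, top surface at z = 700 mm, supported by four round legs of 74 mm diameter, each leg's bounding box inset 40 mm from the nearest pair of top edges, running from the floor.

B is a simple wooden stool: a rectangular seat 313 mm (x) by 337 mm (y), 33 mm thick, top face at z = 416 mm, on four round legs, each 30 mm in diameter. The legs rest on z = 0, each leg's axis is inset half a diameter from the nearest pair of seat edges (so the leg's bounding box is flush with the corner).

Three stools sit around the table at the −y, −x, +x sides.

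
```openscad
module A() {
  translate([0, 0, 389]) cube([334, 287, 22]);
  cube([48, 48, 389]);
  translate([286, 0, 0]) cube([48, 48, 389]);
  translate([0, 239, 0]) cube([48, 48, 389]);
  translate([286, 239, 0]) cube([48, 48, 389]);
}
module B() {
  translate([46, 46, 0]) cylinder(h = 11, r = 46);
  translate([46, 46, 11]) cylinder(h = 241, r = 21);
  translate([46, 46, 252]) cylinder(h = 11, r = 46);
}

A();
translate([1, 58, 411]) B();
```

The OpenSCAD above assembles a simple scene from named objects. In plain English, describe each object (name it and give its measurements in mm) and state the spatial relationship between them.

A is a four-legged stool. The seat is a 334×287×22 mm slab whose top surface is at z = 411 mm; four square legs, each 48×48 mm in cross-section, run from the floor (z = 0) to the underside of the seat, each flush with a corner of the seat.

B is a spool: two coaxial disc flanges of radius 46 mm and thickness 11 mm, joined by a core cylinder of radius 21 mm and height 241 mm. The lower flange rests on z = 0 and the three cylinders share a vertical axis.

The spool is on top of the stool.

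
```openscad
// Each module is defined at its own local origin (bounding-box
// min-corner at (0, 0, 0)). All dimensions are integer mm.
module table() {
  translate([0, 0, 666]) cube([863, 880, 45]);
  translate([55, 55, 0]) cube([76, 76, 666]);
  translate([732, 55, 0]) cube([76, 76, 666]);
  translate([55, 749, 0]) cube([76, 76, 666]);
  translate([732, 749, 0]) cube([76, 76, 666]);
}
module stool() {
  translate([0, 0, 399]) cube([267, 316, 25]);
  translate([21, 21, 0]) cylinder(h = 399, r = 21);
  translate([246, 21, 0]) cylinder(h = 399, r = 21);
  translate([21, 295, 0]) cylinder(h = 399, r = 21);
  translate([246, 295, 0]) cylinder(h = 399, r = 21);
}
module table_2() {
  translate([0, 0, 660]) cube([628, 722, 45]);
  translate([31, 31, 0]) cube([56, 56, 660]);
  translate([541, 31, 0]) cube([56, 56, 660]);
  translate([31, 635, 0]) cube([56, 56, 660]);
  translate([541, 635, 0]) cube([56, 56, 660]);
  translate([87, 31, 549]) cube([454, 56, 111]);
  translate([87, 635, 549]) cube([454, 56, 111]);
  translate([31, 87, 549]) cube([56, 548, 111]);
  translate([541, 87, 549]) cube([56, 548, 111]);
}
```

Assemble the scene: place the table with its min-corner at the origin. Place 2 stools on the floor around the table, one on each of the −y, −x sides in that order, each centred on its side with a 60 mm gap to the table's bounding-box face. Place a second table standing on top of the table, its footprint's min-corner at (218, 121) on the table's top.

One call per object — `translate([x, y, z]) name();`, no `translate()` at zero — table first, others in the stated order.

table();
translate([298, -376, 0]) stool();
translate([-327, 282, 0]) stool();
translate([218, 121, 711]) table_2();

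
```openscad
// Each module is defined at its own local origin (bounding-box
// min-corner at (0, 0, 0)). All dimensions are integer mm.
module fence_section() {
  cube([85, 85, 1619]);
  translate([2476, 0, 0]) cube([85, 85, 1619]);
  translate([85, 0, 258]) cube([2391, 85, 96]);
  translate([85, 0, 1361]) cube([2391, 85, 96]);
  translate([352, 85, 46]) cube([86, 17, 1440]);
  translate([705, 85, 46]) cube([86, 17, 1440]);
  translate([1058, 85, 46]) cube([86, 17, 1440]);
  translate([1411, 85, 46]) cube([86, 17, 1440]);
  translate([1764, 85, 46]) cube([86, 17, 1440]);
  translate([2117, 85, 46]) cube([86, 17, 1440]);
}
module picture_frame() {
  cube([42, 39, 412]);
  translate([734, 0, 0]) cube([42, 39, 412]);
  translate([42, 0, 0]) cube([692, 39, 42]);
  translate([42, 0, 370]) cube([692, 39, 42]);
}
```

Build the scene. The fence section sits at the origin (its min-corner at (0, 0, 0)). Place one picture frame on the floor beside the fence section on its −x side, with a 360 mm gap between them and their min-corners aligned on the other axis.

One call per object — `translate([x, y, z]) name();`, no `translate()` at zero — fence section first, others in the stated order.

fence_section();
translate([-1136, 0, 0]) picture_frame();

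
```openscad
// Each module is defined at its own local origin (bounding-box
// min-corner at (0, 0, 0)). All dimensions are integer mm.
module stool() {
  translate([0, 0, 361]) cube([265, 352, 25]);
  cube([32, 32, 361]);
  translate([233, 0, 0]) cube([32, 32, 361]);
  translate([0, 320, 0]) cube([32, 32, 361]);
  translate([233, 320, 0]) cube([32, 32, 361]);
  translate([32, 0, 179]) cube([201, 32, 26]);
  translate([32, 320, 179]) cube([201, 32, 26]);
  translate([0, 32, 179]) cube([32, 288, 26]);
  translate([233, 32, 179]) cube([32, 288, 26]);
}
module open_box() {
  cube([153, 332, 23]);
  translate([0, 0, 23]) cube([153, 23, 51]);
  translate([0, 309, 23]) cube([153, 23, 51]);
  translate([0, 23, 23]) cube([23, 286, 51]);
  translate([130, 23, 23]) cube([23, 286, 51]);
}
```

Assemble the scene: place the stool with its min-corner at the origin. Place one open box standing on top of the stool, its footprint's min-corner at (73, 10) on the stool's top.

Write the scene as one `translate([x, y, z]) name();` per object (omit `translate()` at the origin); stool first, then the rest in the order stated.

stool();
translate([73, 10, 386]) open_box();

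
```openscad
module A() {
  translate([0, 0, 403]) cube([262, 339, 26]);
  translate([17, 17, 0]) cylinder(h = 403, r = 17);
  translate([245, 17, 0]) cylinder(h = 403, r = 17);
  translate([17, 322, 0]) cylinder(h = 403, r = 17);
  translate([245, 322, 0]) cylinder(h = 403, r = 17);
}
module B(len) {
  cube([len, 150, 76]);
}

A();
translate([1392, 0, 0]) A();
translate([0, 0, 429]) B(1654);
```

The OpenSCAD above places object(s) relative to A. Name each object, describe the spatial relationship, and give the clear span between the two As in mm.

A is a stool. B is a beam. A beam spans the tops of two stools. The clear span between the two stools is 1130 mm.

Second stool starts at x = 1392; first ends at x = 262; clear span = 1392 − 262 = 1130 mm.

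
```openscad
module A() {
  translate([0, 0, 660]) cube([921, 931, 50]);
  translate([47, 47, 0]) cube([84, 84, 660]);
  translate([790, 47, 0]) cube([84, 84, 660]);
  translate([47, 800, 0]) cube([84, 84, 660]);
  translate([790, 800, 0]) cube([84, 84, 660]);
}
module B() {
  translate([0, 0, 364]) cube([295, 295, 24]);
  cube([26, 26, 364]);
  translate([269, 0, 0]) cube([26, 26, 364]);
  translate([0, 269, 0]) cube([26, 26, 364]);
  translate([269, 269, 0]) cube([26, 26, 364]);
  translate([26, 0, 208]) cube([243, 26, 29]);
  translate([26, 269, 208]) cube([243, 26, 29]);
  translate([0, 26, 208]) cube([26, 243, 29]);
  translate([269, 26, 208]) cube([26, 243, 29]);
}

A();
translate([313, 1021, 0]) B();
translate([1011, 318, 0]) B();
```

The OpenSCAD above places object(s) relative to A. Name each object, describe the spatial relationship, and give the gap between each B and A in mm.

Each stool's nearest face is 90 mm from the table's bounding box.

A is a table. B is a stool. Two stools sit around the table at the +y, +x sides. The gap between each stool and the table is 90 mm.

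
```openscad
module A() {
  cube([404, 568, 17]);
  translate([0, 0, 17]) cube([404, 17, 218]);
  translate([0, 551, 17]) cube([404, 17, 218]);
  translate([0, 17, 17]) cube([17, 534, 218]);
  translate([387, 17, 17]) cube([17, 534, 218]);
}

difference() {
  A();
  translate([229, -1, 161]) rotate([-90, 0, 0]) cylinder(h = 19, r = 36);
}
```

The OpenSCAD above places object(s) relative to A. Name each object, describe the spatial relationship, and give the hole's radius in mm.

A is an open box. The open box has a circular hole through its front wall. The hole's radius is 36 mm.

The subtracted cylinder has r = 36 mm.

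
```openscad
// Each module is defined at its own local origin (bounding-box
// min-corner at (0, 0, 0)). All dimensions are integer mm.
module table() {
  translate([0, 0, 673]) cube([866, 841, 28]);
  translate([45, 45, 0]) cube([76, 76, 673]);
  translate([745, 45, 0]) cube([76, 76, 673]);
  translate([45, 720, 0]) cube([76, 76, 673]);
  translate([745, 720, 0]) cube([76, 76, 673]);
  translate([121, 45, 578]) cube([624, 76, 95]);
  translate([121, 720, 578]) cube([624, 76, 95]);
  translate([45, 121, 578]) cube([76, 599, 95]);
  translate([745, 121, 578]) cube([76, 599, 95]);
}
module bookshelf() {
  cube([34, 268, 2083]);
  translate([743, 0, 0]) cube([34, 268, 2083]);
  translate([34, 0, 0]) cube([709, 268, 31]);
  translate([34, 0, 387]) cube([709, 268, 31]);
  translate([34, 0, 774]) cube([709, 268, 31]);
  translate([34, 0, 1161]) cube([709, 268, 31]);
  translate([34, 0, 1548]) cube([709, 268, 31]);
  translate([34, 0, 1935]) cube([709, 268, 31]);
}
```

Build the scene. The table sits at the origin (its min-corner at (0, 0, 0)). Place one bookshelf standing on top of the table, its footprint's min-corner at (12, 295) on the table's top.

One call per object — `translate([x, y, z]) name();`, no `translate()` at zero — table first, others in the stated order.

table();
translate([12, 295, 701]) bookshelf();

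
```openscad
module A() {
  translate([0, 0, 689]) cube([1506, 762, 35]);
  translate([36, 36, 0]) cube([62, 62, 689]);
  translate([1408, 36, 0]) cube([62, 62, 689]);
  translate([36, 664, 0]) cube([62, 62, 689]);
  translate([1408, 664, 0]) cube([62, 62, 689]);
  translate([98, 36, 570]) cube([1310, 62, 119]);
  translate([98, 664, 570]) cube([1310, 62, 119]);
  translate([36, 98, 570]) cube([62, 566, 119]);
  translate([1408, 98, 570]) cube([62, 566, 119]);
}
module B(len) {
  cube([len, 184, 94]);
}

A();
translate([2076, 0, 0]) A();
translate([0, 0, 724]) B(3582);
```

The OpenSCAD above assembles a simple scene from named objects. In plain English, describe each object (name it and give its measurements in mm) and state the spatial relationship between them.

A is a table: top 1506 mm (x) × 762 mm (y), 35 mm thick, upper face at z = 724 mm, on four 62×62 mm square legs, each inset 36 mm from the nearest pair of top edges, running from z = 0 to the bottom of the top. Four apron rails, 62 mm thick and 119 mm tall, run between adjacent legs with their top edges flush with the underside of the top and their outer faces flush with the legs' outer faces.

B is a rectangular beam 3582 mm long (x), 184 mm deep (y), 94 mm thick (z).

The beam spans the tops of two tables placed 570 mm apart, resting at z = 724 mm.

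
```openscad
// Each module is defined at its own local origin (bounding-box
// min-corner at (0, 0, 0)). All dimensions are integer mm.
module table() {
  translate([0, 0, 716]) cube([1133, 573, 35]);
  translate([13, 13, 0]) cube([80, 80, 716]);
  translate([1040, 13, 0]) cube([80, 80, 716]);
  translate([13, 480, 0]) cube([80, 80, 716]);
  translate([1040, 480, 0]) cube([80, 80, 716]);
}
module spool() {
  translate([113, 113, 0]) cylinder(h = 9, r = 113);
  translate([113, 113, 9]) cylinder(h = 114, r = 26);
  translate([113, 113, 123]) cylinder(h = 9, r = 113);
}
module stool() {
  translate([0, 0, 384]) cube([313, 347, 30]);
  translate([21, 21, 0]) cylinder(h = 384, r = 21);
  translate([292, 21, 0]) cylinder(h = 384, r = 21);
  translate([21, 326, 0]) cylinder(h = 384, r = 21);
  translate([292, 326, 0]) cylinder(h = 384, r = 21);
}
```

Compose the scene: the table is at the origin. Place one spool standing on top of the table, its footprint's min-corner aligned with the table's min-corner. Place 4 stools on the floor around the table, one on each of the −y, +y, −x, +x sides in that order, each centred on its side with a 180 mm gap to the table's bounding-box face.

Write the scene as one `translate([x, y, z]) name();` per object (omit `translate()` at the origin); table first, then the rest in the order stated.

table();
translate([0, 0, 751]) spool();
translate([410, -527, 0]) stool();
translate([410, 753, 0]) stool();
translate([-493, 113, 0]) stool();
translate([1313, 113, 0]) stool();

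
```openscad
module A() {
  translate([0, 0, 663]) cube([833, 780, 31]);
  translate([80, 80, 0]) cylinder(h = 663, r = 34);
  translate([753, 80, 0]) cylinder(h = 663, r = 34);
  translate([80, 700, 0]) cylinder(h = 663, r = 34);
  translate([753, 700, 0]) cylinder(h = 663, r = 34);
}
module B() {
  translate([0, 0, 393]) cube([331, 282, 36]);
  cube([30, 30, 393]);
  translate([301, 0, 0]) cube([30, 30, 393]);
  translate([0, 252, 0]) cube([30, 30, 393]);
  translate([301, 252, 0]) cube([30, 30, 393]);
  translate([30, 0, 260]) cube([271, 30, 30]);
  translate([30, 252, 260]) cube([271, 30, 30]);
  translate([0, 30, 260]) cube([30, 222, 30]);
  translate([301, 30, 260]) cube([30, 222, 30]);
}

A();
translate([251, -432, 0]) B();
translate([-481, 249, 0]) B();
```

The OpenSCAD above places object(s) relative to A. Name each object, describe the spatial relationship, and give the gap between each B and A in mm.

A is a table. B is a stool. Two stools sit around the table at the −y, −x sides. The gap between each stool and the table is 150 mm.

Each stool's nearest face is 150 mm from the table's bounding box.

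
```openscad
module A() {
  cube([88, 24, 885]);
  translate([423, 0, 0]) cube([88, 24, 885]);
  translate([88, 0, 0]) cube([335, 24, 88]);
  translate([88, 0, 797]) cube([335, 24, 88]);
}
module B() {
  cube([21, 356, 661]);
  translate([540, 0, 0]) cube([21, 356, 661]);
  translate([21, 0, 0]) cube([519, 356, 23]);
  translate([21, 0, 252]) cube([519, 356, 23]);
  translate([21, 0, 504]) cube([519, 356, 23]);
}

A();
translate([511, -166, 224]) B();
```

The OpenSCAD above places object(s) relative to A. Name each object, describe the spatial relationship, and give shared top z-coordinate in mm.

Both tops at z = 885 mm.

A is a picture frame. B is a bookshelf. The bookshelf is beside the picture frame with their tops flush at z = 885. The shared top z-coordinate is 885 mm.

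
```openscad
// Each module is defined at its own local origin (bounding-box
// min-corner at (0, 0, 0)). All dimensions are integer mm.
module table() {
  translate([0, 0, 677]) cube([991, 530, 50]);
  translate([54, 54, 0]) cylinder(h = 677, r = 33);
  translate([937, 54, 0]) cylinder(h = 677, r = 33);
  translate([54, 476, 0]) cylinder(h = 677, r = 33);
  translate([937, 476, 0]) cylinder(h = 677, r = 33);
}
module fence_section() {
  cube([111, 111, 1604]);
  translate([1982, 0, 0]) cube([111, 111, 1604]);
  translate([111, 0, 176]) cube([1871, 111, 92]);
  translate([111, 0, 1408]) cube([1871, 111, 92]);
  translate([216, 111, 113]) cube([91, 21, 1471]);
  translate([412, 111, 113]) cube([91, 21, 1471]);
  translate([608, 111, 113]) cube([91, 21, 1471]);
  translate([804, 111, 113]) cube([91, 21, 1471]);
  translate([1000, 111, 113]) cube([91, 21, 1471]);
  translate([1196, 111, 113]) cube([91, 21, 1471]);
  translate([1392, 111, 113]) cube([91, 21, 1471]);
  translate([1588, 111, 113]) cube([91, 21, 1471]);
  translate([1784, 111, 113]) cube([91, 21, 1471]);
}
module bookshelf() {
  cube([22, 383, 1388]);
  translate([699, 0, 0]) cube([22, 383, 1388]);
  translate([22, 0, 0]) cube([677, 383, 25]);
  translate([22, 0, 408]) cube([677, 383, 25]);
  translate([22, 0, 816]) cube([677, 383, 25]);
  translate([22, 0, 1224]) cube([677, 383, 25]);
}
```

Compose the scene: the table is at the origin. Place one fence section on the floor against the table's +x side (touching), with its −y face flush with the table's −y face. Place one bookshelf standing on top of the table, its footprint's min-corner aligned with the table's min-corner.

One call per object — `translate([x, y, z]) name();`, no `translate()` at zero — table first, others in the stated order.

table();
translate([991, 0, 0]) fence_section();
translate([0, 0, 727]) bookshelf();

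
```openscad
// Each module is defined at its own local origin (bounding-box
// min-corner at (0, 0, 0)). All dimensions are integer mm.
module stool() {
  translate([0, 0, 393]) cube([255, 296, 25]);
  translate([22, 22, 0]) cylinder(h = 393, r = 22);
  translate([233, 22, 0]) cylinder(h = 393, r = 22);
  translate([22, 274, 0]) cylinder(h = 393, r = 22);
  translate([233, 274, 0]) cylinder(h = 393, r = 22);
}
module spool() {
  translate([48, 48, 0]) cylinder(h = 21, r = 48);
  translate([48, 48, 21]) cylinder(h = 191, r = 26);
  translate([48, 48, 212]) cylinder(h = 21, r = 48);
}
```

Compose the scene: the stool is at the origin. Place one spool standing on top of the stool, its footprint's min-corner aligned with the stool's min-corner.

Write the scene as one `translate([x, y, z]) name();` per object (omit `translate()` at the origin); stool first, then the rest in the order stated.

stool();
translate([0, 0, 418]) spool();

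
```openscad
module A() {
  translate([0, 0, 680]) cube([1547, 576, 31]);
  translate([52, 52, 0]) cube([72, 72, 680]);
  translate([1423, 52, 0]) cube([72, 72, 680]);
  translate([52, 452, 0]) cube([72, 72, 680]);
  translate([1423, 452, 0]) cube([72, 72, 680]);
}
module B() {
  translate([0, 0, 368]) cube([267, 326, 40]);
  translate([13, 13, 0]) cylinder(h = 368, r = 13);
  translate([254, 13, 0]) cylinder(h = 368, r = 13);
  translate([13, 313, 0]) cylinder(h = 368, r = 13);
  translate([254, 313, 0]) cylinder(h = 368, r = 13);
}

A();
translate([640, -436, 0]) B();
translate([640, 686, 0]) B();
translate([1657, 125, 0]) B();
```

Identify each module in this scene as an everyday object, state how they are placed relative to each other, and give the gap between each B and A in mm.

Each stool's nearest face is 110 mm from the table's bounding box.

A is a table. B is a stool. Three stools sit around the table at the −y, +y, +x sides. The gap between each stool and the table is 110 mm.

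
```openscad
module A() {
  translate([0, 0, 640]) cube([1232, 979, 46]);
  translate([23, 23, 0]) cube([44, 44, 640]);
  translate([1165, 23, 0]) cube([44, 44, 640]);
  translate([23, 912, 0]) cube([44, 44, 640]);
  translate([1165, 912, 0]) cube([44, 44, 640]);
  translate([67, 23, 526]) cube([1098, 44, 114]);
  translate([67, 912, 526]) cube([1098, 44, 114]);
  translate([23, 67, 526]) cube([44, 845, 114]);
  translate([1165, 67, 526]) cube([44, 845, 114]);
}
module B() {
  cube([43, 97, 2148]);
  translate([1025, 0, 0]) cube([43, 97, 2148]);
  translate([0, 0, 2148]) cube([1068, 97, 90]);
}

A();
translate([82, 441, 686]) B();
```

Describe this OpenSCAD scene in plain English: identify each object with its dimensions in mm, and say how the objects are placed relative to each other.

A is a table with a 1232×979 mm rectangular top, 46 mm thick, top surface at z = 686 mm, supported by four 44×44 mm square legs, each inset 23 mm from the nearest pair of top edges, running from the floor. Four apron rails, 44 mm thick and 114 mm tall, run between adjacent legs with their top edges flush with the underside of the top and their outer faces flush with the legs' outer faces.

B is a rectangular door frame: two vertical jambs of 43×97 mm section, 2148 mm tall, with a clear opening 982 mm wide between their inner faces. A header 90 mm tall and 97 mm deep lies on top of the jambs and spans the full outside width.

The door frame is on top of the table, centred.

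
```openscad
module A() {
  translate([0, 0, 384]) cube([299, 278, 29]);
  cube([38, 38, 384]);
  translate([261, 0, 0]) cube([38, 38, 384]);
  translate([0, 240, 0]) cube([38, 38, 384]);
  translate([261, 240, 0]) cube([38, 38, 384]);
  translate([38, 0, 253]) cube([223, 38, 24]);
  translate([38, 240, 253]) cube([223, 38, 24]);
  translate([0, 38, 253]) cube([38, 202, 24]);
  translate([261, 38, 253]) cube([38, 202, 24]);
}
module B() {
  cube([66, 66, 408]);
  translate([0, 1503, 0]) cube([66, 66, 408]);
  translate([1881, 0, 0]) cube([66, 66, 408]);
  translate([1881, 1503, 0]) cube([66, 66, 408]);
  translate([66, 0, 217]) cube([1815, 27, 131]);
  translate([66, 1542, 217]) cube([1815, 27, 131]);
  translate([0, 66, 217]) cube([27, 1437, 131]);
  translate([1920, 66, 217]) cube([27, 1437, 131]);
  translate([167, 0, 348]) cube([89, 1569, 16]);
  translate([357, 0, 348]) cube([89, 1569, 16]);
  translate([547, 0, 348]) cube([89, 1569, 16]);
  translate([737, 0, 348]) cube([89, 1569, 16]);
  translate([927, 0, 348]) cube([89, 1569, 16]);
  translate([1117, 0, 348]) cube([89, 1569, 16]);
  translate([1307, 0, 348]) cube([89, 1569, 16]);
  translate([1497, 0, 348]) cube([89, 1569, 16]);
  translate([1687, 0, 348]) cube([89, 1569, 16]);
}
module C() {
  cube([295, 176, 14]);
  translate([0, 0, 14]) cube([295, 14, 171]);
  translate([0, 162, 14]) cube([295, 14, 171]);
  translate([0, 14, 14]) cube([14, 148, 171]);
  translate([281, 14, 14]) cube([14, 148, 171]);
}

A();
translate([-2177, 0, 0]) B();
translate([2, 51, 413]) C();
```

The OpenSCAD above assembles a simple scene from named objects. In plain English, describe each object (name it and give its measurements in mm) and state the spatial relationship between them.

A is a four-legged stool. The seat is a 299×278×29 mm slab whose top surface is at z = 413 mm; four square legs, each 38×38 mm in cross-section, run from the floor (z = 0) to the underside of the seat, each flush with a corner of the seat. Four stretchers, 38 mm wide and 24 mm tall, connect adjacent legs with their undersides at z = 253 mm, each running between the inner faces of the legs it joins and aligned with the legs' outer faces on the other axis.

B is a bed frame 1947 mm long (x) by 1569 mm wide (y). Four 66×66 mm corner posts, 408 mm tall, at the corners of the footprint. Four rails of 27 mm thickness and 131 mm height run between adjacent posts with their undersides at z = 217 mm, their outer faces flush with the outside of the frame (the two x-running rails run between the posts' inner faces; the two y-running rails run between the posts' inner faces). 9 slats, each 89 mm wide (x) and 16 mm thick, lie across the top of the two x-running rails, running the full 1569 mm width of the frame in y; the slats are evenly spaced along x between the inner faces of the end posts with equal gaps (rounded down to the nearest mm) at the −x end and between each pair — any rounding remainder accumulates at the +x end.

C is an open storage box with external size 295×176×185 mm and wall thickness 14 mm (the base is also 14 mm thick). The base covers the whole footprint; the four walls stand on the base, with the y-facing walls full-width and the x-facing walls fitting between their inner faces.

The bed frame is on the floor beside the stool on its −x side. The open box is on top of the stool, centred.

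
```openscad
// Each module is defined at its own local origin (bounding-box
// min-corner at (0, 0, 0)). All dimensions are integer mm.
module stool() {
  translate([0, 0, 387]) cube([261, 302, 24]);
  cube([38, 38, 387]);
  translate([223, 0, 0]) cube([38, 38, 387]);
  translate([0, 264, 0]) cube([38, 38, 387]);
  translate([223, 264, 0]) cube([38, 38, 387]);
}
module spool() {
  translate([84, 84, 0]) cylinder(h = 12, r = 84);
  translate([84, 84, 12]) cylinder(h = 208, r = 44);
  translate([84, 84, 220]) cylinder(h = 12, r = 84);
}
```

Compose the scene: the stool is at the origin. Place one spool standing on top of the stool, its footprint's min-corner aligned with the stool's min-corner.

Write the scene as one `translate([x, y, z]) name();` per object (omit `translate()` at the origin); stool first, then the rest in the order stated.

stool();
translate([0, 0, 411]) spool();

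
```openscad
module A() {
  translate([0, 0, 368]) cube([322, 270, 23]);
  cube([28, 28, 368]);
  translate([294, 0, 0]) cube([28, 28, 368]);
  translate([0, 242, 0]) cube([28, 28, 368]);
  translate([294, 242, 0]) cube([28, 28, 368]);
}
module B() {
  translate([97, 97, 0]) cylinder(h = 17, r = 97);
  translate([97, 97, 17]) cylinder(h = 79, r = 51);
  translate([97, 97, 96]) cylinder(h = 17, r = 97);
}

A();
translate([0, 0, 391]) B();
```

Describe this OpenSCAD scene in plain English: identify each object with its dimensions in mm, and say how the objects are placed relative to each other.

A is a simple wooden stool: a rectangular seat 322 mm (x) by 270 mm (y), 23 mm thick, top face at z = 391 mm, on four square legs, each 28×28 mm in cross-section. The legs rest on z = 0, each flush with a corner of the seat.

B is a spool: two coaxial disc flanges of radius 97 mm and thickness 17 mm, joined by a core cylinder of radius 51 mm and height 79 mm. The lower flange rests on z = 0 and the three cylinders share a vertical axis.

The spool is on top of the stool.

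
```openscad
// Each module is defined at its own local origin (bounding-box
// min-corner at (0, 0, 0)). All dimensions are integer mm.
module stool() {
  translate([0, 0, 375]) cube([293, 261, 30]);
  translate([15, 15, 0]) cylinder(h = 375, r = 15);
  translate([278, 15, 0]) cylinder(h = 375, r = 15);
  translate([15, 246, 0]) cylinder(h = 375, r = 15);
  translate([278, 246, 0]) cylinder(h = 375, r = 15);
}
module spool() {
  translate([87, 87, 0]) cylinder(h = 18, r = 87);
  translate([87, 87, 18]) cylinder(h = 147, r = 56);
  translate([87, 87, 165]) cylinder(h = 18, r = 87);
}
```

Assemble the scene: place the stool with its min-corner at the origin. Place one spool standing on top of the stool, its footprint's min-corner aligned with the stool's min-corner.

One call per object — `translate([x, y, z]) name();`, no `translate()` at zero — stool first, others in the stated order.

stool();
translate([0, 0, 405]) spool();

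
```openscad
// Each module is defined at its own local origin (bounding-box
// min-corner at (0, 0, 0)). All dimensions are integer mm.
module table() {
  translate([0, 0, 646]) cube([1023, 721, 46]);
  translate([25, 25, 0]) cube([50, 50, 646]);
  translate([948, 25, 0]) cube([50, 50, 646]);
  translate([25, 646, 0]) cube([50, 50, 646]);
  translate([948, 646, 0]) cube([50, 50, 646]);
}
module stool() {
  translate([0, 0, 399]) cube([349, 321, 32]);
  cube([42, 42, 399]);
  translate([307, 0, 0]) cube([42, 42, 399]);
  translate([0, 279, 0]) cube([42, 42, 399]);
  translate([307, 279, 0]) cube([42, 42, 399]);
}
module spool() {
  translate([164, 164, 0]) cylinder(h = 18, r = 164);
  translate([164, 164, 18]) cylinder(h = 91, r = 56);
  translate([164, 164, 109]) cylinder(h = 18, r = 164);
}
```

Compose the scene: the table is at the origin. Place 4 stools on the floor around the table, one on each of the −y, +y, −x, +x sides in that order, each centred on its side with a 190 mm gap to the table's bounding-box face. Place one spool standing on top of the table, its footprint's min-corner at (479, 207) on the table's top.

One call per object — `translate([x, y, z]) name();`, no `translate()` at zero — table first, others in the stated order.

table();
translate([337, -511, 0]) stool();
translate([337, 911, 0]) stool();
translate([-539, 200, 0]) stool();
translate([1213, 200, 0]) stool();
translate([479, 207, 692]) spool();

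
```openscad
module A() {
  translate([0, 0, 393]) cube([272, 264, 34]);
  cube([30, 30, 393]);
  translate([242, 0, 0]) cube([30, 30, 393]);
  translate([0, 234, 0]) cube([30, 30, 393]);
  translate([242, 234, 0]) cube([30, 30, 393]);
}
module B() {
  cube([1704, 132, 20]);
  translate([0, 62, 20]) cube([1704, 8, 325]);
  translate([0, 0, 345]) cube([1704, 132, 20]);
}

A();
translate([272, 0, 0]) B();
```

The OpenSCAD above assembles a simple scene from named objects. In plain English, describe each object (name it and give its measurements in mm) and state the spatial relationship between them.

A is a four-legged stool. The seat is 272×264 mm, 34 mm thick, top at z = 427 mm. It stands on four square legs, each 30×30 mm in cross-section, from z = 0 to the seat underside, each flush with a corner of the seat.

B is an I-beam lying along x, 1704 mm long. Overall section height 365 mm. Two flanges 132 mm wide (y) and 20 mm thick, one on the floor and one at the top; a web 8 mm thick runs between them, centred on the flange width.

The I-beam is against the stool's +x side, with their −y faces flush.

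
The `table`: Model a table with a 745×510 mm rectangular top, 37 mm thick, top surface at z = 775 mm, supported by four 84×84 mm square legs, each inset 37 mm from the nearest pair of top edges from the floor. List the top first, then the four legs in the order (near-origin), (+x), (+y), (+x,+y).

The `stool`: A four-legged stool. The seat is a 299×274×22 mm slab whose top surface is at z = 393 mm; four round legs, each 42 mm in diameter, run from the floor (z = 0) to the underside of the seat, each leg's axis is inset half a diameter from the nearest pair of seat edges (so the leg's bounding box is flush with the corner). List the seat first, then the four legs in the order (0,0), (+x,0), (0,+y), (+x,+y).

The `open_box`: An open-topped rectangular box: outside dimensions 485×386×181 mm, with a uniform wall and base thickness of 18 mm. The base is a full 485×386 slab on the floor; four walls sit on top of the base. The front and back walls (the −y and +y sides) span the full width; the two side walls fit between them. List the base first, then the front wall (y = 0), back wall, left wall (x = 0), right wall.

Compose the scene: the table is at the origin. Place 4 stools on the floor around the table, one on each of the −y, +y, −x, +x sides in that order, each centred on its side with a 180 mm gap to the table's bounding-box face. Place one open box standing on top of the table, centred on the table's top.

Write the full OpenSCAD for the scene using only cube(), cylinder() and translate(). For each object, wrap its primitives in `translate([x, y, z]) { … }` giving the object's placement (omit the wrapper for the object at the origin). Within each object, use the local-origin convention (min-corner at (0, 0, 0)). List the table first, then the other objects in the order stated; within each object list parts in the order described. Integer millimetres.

translate([0, 0, 738]) cube([745, 510, 37]);
translate([37, 37, 0]) cube([84, 84, 738]);
translate([624, 37, 0]) cube([84, 84, 738]);
translate([37, 389, 0]) cube([84, 84, 738]);
translate([624, 389, 0]) cube([84, 84, 738]);
translate([223, -454, 0]) {
  translate([0, 0, 371]) cube([299, 274, 22]);
  translate([21, 21, 0]) cylinder(h = 371, r = 21);
  translate([278, 21, 0]) cylinder(h = 371, r = 21);
  translate([21, 253, 0]) cylinder(h = 371, r = 21);
  translate([278, 253, 0]) cylinder(h = 371, r = 21);
}
translate([223, 690, 0]) {
  translate([0, 0, 371]) cube([299, 274, 22]);
  translate([21, 21, 0]) cylinder(h = 371, r = 21);
  translate([278, 21, 0]) cylinder(h = 371, r = 21);
  translate([21, 253, 0]) cylinder(h = 371, r = 21);
  translate([278, 253, 0]) cylinder(h = 371, r = 21);
}
translate([-479, 118, 0]) {
  translate([0, 0, 371]) cube([299, 274, 22]);
  translate([21, 21, 0]) cylinder(h = 371, r = 21);
  translate([278, 21, 0]) cylinder(h = 371, r = 21);
  translate([21, 253, 0]) cylinder(h = 371, r = 21);
  translate([278, 253, 0]) cylinder(h = 371, r = 21);
}
translate([925, 118, 0]) {
  translate([0, 0, 371]) cube([299, 274, 22]);
  translate([21, 21, 0]) cylinder(h = 371, r = 21);
  translate([278, 21, 0]) cylinder(h = 371, r = 21);
  translate([21, 253, 0]) cylinder(h = 371, r = 21);
  translate([278, 253, 0]) cylinder(h = 371, r = 21);
}
translate([130, 62, 775]) {
  cube([485, 386, 18]);
  translate([0, 0, 18]) cube([485, 18, 163]);
  translate([0, 368, 18]) cube([485, 18, 163]);
  translate([0, 18, 18]) cube([18, 350, 163]);
  translate([467, 18, 18]) cube([18, 350, 163]);
}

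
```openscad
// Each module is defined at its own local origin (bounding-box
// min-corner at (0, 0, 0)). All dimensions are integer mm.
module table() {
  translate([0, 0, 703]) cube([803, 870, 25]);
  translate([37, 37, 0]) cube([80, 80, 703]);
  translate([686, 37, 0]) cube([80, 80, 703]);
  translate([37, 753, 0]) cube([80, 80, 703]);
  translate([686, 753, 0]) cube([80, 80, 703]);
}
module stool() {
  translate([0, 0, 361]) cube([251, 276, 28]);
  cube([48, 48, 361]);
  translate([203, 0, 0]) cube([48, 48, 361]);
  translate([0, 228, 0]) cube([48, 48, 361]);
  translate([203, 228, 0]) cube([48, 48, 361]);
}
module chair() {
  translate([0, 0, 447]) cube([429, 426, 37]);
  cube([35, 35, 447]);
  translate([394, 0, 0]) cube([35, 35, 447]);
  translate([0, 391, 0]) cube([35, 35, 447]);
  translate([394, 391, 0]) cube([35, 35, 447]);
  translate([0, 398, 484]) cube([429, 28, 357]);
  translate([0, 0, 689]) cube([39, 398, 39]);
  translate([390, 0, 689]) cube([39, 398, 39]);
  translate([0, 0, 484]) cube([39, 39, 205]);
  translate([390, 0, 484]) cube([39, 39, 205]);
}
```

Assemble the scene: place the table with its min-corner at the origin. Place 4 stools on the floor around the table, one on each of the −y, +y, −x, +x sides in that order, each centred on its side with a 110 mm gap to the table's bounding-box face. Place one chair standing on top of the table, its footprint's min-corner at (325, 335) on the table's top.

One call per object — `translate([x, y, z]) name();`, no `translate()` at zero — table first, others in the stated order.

table();
translate([276, -386, 0]) stool();
translate([276, 980, 0]) stool();
translate([-361, 297, 0]) stool();
translate([913, 297, 0]) stool();
translate([325, 335, 728]) chair();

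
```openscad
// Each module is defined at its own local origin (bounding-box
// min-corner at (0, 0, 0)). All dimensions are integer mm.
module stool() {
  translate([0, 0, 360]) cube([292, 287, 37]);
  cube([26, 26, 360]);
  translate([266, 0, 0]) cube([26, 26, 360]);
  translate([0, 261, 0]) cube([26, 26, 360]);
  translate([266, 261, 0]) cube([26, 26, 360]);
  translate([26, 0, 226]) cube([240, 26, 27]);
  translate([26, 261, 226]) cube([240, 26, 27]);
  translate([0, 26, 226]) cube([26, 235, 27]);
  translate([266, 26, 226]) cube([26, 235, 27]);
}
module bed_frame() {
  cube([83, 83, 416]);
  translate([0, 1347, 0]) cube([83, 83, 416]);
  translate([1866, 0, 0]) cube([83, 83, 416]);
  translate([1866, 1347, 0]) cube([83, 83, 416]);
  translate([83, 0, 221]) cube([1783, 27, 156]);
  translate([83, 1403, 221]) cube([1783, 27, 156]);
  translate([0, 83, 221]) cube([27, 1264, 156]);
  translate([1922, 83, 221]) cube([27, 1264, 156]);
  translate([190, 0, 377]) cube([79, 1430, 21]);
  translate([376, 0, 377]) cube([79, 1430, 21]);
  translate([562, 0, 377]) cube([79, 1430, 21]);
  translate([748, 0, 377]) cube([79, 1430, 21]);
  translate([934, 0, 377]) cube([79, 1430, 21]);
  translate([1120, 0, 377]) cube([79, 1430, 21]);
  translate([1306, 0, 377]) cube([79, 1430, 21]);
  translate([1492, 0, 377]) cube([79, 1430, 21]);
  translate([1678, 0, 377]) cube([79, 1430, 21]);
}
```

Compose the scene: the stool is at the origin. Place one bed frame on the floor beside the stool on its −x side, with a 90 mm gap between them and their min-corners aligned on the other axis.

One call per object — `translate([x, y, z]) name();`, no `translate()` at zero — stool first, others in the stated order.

stool();
translate([-2039, 0, 0]) bed_frame();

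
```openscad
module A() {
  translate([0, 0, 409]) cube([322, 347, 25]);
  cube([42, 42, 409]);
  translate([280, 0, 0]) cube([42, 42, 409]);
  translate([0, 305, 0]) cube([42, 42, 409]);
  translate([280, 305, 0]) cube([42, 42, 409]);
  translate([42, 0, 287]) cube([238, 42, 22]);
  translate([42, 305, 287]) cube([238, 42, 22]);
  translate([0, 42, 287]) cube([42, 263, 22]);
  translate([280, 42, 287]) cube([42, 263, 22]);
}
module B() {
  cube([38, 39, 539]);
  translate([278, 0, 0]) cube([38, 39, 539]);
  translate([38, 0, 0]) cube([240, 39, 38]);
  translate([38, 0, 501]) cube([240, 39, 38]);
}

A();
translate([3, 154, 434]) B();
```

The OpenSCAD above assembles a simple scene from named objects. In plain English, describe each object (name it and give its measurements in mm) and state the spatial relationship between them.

A is a simple wooden stool: a rectangular seat 322 mm (x) by 347 mm (y), 25 mm thick, top face at z = 434 mm, on four square legs, each 42×42 mm in cross-section. The legs rest on z = 0, each flush with a corner of the seat. Four stretchers, 42 mm wide and 22 mm tall, connect adjacent legs with their undersides at z = 287 mm, each running between the inner faces of the legs it joins and aligned with the legs' outer faces on the other axis.

B is a picture frame with a 240×463 mm rectangular opening (x by z) and a uniform 38 mm border on every side. Frame depth is 39 mm along y. It is built from two vertical stiles running the full outside height and two horizontal rails spanning the gap between the stiles.

The picture frame is on top of the stool, centred.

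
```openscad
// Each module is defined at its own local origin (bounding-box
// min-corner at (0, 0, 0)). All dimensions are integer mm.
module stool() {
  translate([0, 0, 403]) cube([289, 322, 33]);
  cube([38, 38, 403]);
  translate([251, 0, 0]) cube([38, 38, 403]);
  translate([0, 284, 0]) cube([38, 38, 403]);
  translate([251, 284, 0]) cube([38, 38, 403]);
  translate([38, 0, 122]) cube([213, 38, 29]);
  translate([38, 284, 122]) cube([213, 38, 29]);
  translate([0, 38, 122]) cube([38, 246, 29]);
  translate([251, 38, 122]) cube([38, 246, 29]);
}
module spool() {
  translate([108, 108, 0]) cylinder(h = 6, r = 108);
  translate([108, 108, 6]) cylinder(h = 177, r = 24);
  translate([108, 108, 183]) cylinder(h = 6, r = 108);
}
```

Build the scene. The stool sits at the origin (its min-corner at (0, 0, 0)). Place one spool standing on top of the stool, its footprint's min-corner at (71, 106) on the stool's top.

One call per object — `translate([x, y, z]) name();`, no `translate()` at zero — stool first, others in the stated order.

stool();
translate([71, 106, 436]) spool();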